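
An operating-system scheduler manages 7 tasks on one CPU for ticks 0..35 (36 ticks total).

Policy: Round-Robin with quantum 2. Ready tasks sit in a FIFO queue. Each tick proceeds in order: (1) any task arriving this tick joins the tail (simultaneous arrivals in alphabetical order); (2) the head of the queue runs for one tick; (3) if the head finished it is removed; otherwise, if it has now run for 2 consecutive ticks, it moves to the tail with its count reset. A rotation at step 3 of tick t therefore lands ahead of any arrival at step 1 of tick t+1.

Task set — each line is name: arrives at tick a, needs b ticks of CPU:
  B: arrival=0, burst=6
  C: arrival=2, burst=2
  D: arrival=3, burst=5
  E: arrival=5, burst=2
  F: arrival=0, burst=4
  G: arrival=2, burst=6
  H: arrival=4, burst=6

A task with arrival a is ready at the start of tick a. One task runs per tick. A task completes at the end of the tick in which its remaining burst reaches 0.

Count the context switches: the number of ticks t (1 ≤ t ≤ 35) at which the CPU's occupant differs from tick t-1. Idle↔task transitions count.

t=0: queue=[B,F] q_used=0 → run B
t=1: queue=[B,F] q_used=1 → run B
t=2: queue=[F,B,C,G] q_used=0 → run F
t=3: queue=[F,B,C,G,D] q_used=1 → run F
t=4: queue=[B,C,G,D,F,H] q_used=0 → run B
t=5: queue=[B,C,G,D,F,H,E] q_used=1 → run B
t=6: queue=[C,G,D,F,H,E,B] q_used=0 → run C
t=7: queue=[C,G,D,F,H,E,B] q_used=1 → run C
t=8: queue=[G,D,F,H,E,B] q_used=0 → run G
t=9: queue=[G,D,F,H,E,B] q_used=1 → run G
t=10: queue=[D,F,H,E,B,G] q_used=0 → run D
t=11: queue=[D,F,H,E,B,G] q_used=1 → run D
t=12: queue=[F,H,E,B,G,D] q_used=0 → run F
t=13: queue=[F,H,E,B,G,D] q_used=1 → run F
t=14: queue=[H,E,B,G,D] q_used=0 → run H
t=15: queue=[H,E,B,G,D] q_used=1 → run H
t=16: queue=[E,B,G,D,H] q_used=0 → run E
t=17: queue=[E,B,G,D,H] q_used=1 → run E
t=18: queue=[B,G,D,H] q_used=0 → run B
t=19: queue=[B,G,D,H] q_used=1 → run B
t=20: queue=[G,D,H] q_used=0 → run G
t=21: queue=[G,D,H] q_used=1 → run G
t=22: queue=[D,H,G] q_used=0 → run D
t=23: queue=[D,H,G] q_used=1 → run D
t=24: queue=[H,G,D] q_used=0 → run H
t=25: queue=[H,G,D] q_used=1 → run H
t=26: queue=[G,D,H] q_used=0 → run G
t=27: queue=[G,D,H] q_used=1 → run G
t=28: queue=[D,H] q_used=0 → run D
t=29: queue=[H] q_used=0 → run H
t=30: queue=[H] q_used=1 → run H
t=31: (idle)
t=32: (idle)
t=33: (idle)
t=34: (idle)
t=35: (idle)

context switches = 16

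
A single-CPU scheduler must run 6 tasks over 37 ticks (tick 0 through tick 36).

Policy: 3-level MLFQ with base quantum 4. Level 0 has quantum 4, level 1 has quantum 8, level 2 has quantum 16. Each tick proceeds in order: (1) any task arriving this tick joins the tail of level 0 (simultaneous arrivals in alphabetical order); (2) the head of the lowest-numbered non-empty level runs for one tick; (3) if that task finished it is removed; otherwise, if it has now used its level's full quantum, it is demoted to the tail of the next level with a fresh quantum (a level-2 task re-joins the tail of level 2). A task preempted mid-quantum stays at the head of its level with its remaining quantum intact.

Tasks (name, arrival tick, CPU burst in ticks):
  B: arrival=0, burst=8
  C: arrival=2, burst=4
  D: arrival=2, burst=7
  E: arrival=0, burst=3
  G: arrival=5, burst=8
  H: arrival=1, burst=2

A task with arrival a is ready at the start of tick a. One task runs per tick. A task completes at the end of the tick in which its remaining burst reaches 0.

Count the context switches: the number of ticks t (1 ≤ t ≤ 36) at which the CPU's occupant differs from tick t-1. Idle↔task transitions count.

t=0: L0/L1/L2 = BE/-/- → run B
t=1: L0/L1/L2 = BEH/-/- → run B
t=2: L0/L1/L2 = BEHCD/-/- → run B
t=3: L0/L1/L2 = BEHCD/-/- → run B
t=4: L0/L1/L2 = EHCD/B/- → run E
t=5: L0/L1/L2 = EHCDG/B/- → run E
t=6: L0/L1/L2 = EHCDG/B/- → run E
t=7: L0/L1/L2 = HCDG/B/- → run H
t=8: L0/L1/L2 = HCDG/B/- → run H
t=9: L0/L1/L2 = CDG/B/- → run C
t=10: L0/L1/L2 = CDG/B/- → run C
t=11: L0/L1/L2 = CDG/B/- → run C
t=12: L0/L1/L2 = CDG/B/- → run C
t=13: L0/L1/L2 = DG/B/- → run D
t=14: L0/L1/L2 = DG/B/- → run D
t=15: L0/L1/L2 = DG/B/- → run D
t=16: L0/L1/L2 = DG/B/- → run D
t=17: L0/L1/L2 = G/BD/- → run G
t=18: L0/L1/L2 = G/BD/- → run G
t=19: L0/L1/L2 = G/BD/- → run G
t=20: L0/L1/L2 = G/BD/- → run G
t=21: L0/L1/L2 = -/BDG/- → run B
t=22: L0/L1/L2 = -/BDG/- → run B
t=23: L0/L1/L2 = -/BDG/- → run B
t=24: L0/L1/L2 = -/BDG/- → run B
t=25: L0/L1/L2 = -/DG/- → run D
t=26: L0/L1/L2 = -/DG/- → run D
t=27: L0/L1/L2 = -/DG/- → run D
t=28: L0/L1/L2 = -/G/- → run G
t=29: L0/L1/L2 = -/G/- → run G
t=30: L0/L1/L2 = -/G/- → run G
t=31: L0/L1/L2 = -/G/- → run G
t=32: (idle)
t=33: (idle)
t=34: (idle)
t=35: (idle)
t=36: (idle)

context switches = 9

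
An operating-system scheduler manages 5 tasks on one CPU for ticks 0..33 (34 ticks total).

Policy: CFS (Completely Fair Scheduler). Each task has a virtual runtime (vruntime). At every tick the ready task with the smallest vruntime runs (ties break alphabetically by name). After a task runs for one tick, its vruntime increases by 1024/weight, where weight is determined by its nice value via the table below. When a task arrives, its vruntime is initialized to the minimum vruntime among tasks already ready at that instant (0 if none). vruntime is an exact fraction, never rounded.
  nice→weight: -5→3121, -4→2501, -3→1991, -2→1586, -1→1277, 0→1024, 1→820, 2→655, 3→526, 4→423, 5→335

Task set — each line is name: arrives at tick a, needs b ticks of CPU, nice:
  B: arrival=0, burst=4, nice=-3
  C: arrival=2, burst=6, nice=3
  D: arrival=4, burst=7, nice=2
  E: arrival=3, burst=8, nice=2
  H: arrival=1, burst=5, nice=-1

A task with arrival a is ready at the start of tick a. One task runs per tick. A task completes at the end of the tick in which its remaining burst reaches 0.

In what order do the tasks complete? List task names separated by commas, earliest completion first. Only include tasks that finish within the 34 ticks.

t=0: vr[B=0] → run B
t=1: vr[B=1024/1991 H=1024/1991] → run B
t=2: vr[B=2048/1991 C=1024/1991 H=1024/1991] → run C
t=3: vr[B=2048/1991 C=1288704/523633 E=1024/1991 H=1024/1991] → run E
t=4: vr[B=2048/1991 C=1288704/523633 D=1024/1991 E=2709504/1304105 H=1024/1991] → run D
t=5: vr[B=2048/1991 C=1288704/523633 D=2709504/1304105 E=2709504/1304105 H=1024/1991] → run H
t=6: vr[B=2048/1991 C=1288704/523633 D=2709504/1304105 E=2709504/1304105 H=3346432/2542507] → run B
t=7: vr[B=3072/1991 C=1288704/523633 D=2709504/1304105 E=2709504/1304105 H=3346432/2542507] → run H
t=8: vr[B=3072/1991 C=1288704/523633 D=2709504/1304105 E=2709504/1304105 H=5385216/2542507] → run B
t=9: vr[C=1288704/523633 D=2709504/1304105 E=2709504/1304105 H=5385216/2542507] → run D
t=10: vr[C=1288704/523633 D=4748288/1304105 E=2709504/1304105 H=5385216/2542507] → run E
t=11: vr[C=1288704/523633 D=4748288/1304105 E=4748288/1304105 H=5385216/2542507] → run H
t=12: vr[C=1288704/523633 D=4748288/1304105 E=4748288/1304105 H=7424000/2542507] → run C
t=13: vr[C=2308096/523633 D=4748288/1304105 E=4748288/1304105 H=7424000/2542507] → run H
t=14: vr[C=2308096/523633 D=4748288/1304105 E=4748288/1304105 H=9462784/2542507] → run D
t=15: vr[C=2308096/523633 D=6787072/1304105 E=4748288/1304105 H=9462784/2542507] → run E
t=16: vr[C=2308096/523633 D=6787072/1304105 E=6787072/1304105 H=9462784/2542507] → run H
t=17: vr[C=2308096/523633 D=6787072/1304105 E=6787072/1304105] → run C
t=18: vr[C=3327488/523633 D=6787072/1304105 E=6787072/1304105] → run D
t=19: vr[C=3327488/523633 D=8825856/1304105 E=6787072/1304105] → run E
t=20: vr[C=3327488/523633 D=8825856/1304105 E=8825856/1304105] → run C
t=21: vr[C=4346880/523633 D=8825856/1304105 E=8825856/1304105] → run D
t=22: vr[C=4346880/523633 D=2172928/260821 E=8825856/1304105] → run E
t=23: vr[C=4346880/523633 D=2172928/260821 E=2172928/260821] → run C
t=24: vr[C=5366272/523633 D=2172928/260821 E=2172928/260821] → run D
t=25: vr[C=5366272/523633 D=12903424/1304105 E=2172928/260821] → run E
t=26: vr[C=5366272/523633 D=12903424/1304105 E=12903424/1304105] → run D
t=27: vr[C=5366272/523633 E=12903424/1304105] → run E
t=28: vr[C=5366272/523633 E=14942208/1304105] → run C
t=29: vr[E=14942208/1304105] → run E
t=30: (idle)
t=31: (idle)
t=32: (idle)
t=33: (idle)

completion order = B, H, D, C, E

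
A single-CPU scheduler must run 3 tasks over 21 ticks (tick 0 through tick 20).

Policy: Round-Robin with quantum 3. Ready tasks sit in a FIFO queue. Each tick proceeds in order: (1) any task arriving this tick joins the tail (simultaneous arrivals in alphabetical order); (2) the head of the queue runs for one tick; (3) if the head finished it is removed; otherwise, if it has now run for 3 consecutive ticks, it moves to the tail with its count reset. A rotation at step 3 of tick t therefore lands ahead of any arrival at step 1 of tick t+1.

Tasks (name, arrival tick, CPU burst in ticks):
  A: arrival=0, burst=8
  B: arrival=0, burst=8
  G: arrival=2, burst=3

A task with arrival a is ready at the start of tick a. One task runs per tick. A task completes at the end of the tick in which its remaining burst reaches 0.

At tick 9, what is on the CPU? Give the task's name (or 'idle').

t=0: queue=[A,B] q_used=0 → run A
t=1: queue=[A,B] q_used=1 → run A
t=2: queue=[A,B,G] q_used=2 → run A
t=3: queue=[B,G,A] q_used=0 → run B
t=4: queue=[B,G,A] q_used=1 → run B
t=5: queue=[B,G,A] q_used=2 → run B
t=6: queue=[G,A,B] q_used=0 → run G
t=7: queue=[G,A,B] q_used=1 → run G
t=8: queue=[G,A,B] q_used=2 → run G
t=9: queue=[A,B] q_used=0 → run A
t=10: queue=[A,B] q_used=1 → run A
t=11: queue=[A,B] q_used=2 → run A
t=12: queue=[B,A] q_used=0 → run B
t=13: queue=[B,A] q_used=1 → run B
t=14: queue=[B,A] q_used=2 → run B
t=15: queue=[A,B] q_used=0 → run A
t=16: queue=[A,B] q_used=1 → run A
t=17: queue=[B] q_used=0 → run B
t=18: queue=[B] q_used=1 → run B
t=19: (idle)
t=20: (idle)

running at tick 9 = A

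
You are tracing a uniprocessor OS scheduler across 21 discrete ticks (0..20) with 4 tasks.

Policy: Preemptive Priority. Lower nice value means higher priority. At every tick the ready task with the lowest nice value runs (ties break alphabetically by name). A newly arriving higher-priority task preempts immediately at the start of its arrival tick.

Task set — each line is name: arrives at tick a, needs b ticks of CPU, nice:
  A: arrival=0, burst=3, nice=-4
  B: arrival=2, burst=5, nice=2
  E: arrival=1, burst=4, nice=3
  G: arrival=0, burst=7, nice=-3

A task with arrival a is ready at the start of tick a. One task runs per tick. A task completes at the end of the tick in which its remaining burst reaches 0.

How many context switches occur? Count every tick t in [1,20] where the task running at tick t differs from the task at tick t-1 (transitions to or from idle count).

t=0: ready={A,G} → run A
t=1: ready={A,E,G} → run A
t=2: ready={A,B,E,G} → run A
t=3: ready={B,E,G} → run G
t=4: ready={B,E,G} → run G
t=5: ready={B,E,G} → run G
t=6: ready={B,E,G} → run G
t=7: ready={B,E,G} → run G
t=8: ready={B,E,G} → run G
t=9: ready={B,E,G} → run G
t=10: ready={B,E} → run B
t=11: ready={B,E} → run B
t=12: ready={B,E} → run B
t=13: ready={B,E} → run B
t=14: ready={B,E} → run B
t=15: ready={E} → run E
t=16: ready={E} → run E
t=17: ready={E} → run E
t=18: ready={E} → run E
t=19: (idle)
t=20: (idle)

context switches = 4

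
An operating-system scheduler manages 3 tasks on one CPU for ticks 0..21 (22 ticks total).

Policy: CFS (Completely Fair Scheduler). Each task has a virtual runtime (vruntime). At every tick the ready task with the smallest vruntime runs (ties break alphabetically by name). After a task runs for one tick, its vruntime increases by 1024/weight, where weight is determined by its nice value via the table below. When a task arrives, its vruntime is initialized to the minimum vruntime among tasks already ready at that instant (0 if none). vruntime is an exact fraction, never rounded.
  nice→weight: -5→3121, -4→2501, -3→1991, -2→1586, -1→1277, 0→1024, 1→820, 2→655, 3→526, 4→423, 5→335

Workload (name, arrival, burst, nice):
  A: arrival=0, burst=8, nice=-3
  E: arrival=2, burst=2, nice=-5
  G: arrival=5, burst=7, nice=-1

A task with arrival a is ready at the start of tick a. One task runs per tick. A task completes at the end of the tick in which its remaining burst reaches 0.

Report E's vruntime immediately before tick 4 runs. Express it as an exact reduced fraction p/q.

t=0: vr[A=0] → run A
t=1: vr[A=1024/1991] → run A
t=2: vr[A=2048/1991 E=2048/1991] → run A
t=3: vr[A=3072/1991 E=2048/1991] → run E
t=4: vr[A=3072/1991 E=8430592/6213911] → run E
t=5: vr[A=3072/1991 G=3072/1991] → run A
t=6: vr[A=4096/1991 G=3072/1991] → run G
t=7: vr[A=4096/1991 G=5961728/2542507] → run A
t=8: vr[A=5120/1991 G=5961728/2542507] → run G
t=9: vr[A=5120/1991 G=8000512/2542507] → run A
t=10: vr[A=6144/1991 G=8000512/2542507] → run A
t=11: vr[A=7168/1991 G=8000512/2542507] → run G
t=12: vr[A=7168/1991 G=10039296/2542507] → run A
t=13: vr[G=10039296/2542507] → run G
t=14: vr[G=12078080/2542507] → run G
t=15: vr[G=14116864/2542507] → run G
t=16: vr[G=16155648/2542507] → run G
t=17: (idle)
t=18: (idle)
t=19: (idle)
t=20: (idle)
t=21: (idle)

vruntime(E, start of tick 4) = 8430592/6213911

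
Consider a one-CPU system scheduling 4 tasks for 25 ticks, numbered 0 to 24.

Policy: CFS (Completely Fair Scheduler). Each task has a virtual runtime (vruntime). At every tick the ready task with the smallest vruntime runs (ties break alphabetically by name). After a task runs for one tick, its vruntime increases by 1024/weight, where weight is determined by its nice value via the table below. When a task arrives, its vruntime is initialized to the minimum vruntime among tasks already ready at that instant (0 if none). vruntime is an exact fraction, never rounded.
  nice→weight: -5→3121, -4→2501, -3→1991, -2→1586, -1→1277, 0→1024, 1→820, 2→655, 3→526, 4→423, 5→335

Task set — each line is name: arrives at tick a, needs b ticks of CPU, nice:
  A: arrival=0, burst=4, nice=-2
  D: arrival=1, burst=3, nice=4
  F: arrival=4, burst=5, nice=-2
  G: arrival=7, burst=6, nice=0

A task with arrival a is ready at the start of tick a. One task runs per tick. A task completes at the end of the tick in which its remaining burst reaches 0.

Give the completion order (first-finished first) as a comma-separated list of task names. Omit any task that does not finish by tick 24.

t=0: vr[A=0] → run A
t=1: vr[A=512/793 D=512/793] → run A
t=2: vr[A=1024/793 D=512/793] → run D
t=3: vr[A=1024/793 D=1028608/335439] → run A
t=4: vr[A=1536/793 D=1028608/335439 F=1536/793] → run A
t=5: vr[D=1028608/335439 F=1536/793] → run F
t=6: vr[D=1028608/335439 F=2048/793] → run F
t=7: vr[D=1028608/335439 F=2560/793 G=1028608/335439] → run D
t=8: vr[D=1840640/335439 F=2560/793 G=1028608/335439] → run G
t=9: vr[D=1840640/335439 F=2560/793 G=1364047/335439] → run F
t=10: vr[D=1840640/335439 F=3072/793 G=1364047/335439] → run F
t=11: vr[D=1840640/335439 F=3584/793 G=1364047/335439] → run G
t=12: vr[D=1840640/335439 F=3584/793 G=1699486/335439] → run F
t=13: vr[D=1840640/335439 G=1699486/335439] → run G
t=14: vr[D=1840640/335439 G=2034925/335439] → run D
t=15: vr[G=2034925/335439] → run G
t=16: vr[G=2370364/335439] → run G
t=17: vr[G=2705803/335439] → run G
t=18: (idle)
t=19: (idle)
t=20: (idle)
t=21: (idle)
t=22: (idle)
t=23: (idle)
t=24: (idle)

completion order = A, F, D, G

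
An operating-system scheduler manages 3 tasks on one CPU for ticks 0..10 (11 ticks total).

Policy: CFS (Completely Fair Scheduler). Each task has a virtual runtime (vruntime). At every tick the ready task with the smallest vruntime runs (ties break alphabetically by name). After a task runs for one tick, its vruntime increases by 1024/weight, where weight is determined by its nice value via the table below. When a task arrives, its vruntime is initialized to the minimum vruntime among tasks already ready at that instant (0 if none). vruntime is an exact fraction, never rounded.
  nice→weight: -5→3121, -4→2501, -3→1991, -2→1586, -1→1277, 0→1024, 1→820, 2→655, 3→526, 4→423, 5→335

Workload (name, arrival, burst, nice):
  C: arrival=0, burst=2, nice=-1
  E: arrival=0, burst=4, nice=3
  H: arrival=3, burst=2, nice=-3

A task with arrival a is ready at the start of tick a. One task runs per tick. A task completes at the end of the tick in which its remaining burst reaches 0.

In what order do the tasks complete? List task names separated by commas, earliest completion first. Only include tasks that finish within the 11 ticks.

completion order = C, H, E

t=0: vr[C=0 E=0] → run C
t=1: vr[C=1024/1277 E=0] → run E
t=2: vr[C=1024/1277 E=512/263] → run C
t=3: vr[E=512/263 H=512/263] → run E
t=4: vr[E=1024/263 H=512/263] → run H
t=5: vr[E=1024/263 H=1288704/523633] → run H
t=6: vr[E=1024/263] → run E
t=7: vr[E=1536/263] → run E
t=8: (idle)
t=9: (idle)
t=10: (idle)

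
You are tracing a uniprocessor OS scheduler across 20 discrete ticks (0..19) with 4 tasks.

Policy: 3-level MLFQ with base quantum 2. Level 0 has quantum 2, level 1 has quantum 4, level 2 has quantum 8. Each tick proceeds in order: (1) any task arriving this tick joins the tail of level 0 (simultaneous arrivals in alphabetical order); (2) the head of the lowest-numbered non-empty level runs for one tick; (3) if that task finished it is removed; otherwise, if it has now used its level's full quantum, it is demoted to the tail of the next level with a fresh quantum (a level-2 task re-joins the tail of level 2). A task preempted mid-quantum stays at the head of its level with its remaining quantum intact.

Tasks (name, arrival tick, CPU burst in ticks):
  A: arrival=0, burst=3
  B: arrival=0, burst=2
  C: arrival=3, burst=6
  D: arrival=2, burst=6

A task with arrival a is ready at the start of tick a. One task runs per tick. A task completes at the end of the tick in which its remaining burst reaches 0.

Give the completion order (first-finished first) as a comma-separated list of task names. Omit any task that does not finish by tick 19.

t=0: L0/L1/L2 = AB/-/- → run A
t=1: L0/L1/L2 = AB/-/- → run A
t=2: L0/L1/L2 = BD/A/- → run B
t=3: L0/L1/L2 = BDC/A/- → run B
t=4: L0/L1/L2 = DC/A/- → run D
t=5: L0/L1/L2 = DC/A/- → run D
t=6: L0/L1/L2 = C/AD/- → run C
t=7: L0/L1/L2 = C/AD/- → run C
t=8: L0/L1/L2 = -/ADC/- → run A
t=9: L0/L1/L2 = -/DC/- → run D
t=10: L0/L1/L2 = -/DC/- → run D
t=11: L0/L1/L2 = -/DC/- → run D
t=12: L0/L1/L2 = -/DC/- → run D
t=13: L0/L1/L2 = -/C/- → run C
t=14: L0/L1/L2 = -/C/- → run C
t=15: L0/L1/L2 = -/C/- → run C
t=16: L0/L1/L2 = -/C/- → run C
t=17: (idle)
t=18: (idle)
t=19: (idle)

completion order = B, A, D, C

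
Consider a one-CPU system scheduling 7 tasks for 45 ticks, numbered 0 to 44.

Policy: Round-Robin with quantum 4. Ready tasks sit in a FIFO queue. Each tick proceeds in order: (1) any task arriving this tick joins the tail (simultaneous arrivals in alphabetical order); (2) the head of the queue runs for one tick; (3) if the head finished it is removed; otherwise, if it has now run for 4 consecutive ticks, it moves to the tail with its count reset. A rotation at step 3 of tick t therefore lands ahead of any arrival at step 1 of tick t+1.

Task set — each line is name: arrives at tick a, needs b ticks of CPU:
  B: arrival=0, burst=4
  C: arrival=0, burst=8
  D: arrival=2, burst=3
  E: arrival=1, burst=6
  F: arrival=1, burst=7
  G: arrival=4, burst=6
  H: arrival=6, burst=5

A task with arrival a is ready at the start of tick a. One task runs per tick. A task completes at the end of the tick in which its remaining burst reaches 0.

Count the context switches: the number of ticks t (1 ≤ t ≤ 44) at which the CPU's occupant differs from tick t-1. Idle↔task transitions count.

context switches = 12

t=0: queue=[B,C] q_used=0 → run B
t=1: queue=[B,C,E,F] q_used=1 → run B
t=2: queue=[B,C,E,F,D] q_used=2 → run B
t=3: queue=[B,C,E,F,D] q_used=3 → run B
t=4: queue=[C,E,F,D,G] q_used=0 → run C
t=5: queue=[C,E,F,D,G] q_used=1 → run C
t=6: queue=[C,E,F,D,G,H] q_used=2 → run C
t=7: queue=[C,E,F,D,G,H] q_used=3 → run C
t=8: queue=[E,F,D,G,H,C] q_used=0 → run E
t=9: queue=[E,F,D,G,H,C] q_used=1 → run E
t=10: queue=[E,F,D,G,H,C] q_used=2 → run E
t=11: queue=[E,F,D,G,H,C] q_used=3 → run E
t=12: queue=[F,D,G,H,C,E] q_used=0 → run F
t=13: queue=[F,D,G,H,C,E] q_used=1 → run F
t=14: queue=[F,D,G,H,C,E] q_used=2 → run F
t=15: queue=[F,D,G,H,C,E] q_used=3 → run F
t=16: queue=[D,G,H,C,E,F] q_used=0 → run D
t=17: queue=[D,G,H,C,E,F] q_used=1 → run D
t=18: queue=[D,G,H,C,E,F] q_used=2 → run D
t=19: queue=[G,H,C,E,F] q_used=0 → run G
t=20: queue=[G,H,C,E,F] q_used=1 → run G
t=21: queue=[G,H,C,E,F] q_used=2 → run G
t=22: queue=[G,H,C,E,F] q_used=3 → run G
t=23: queue=[H,C,E,F,G] q_used=0 → run H
t=24: queue=[H,C,E,F,G] q_used=1 → run H
t=25: queue=[H,C,E,F,G] q_used=2 → run H
t=26: queue=[H,C,E,F,G] q_used=3 → run H
t=27: queue=[C,E,F,G,H] q_used=0 → run C
t=28: queue=[C,E,F,G,H] q_used=1 → run C
t=29: queue=[C,E,F,G,H] q_used=2 → run C
t=30: queue=[C,E,F,G,H] q_used=3 → run C
t=31: queue=[E,F,G,H] q_used=0 → run E
t=32: queue=[E,F,G,H] q_used=1 → run E
t=33: queue=[F,G,H] q_used=0 → run F
t=34: queue=[F,G,H] q_used=1 → run F
t=35: queue=[F,G,H] q_used=2 → run F
t=36: queue=[G,H] q_used=0 → run G
t=37: queue=[G,H] q_used=1 → run G
t=38: queue=[H] q_used=0 → run H
t=39: (idle)
t=40: (idle)
t=41: (idle)
t=42: (idle)
t=43: (idle)
t=44: (idle)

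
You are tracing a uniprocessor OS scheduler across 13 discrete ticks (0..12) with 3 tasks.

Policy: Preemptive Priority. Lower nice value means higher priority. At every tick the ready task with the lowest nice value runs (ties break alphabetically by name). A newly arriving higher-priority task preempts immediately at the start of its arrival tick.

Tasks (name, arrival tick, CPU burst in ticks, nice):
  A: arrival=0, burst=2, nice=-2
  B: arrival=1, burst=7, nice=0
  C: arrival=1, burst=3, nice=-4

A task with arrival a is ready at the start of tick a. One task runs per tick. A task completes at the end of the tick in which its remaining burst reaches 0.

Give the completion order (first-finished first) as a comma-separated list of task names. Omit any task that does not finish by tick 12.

completion order = C, A, B

t=0: ready={A} → run A
t=1: ready={A,B,C} → run C
t=2: ready={A,B,C} → run C
t=3: ready={A,B,C} → run C
t=4: ready={A,B} → run A
t=5: ready={B} → run B
t=6: ready={B} → run B
t=7: ready={B} → run B
t=8: ready={B} → run B
t=9: ready={B} → run B
t=10: ready={B} → run B
t=11: ready={B} → run B
t=12: (idle)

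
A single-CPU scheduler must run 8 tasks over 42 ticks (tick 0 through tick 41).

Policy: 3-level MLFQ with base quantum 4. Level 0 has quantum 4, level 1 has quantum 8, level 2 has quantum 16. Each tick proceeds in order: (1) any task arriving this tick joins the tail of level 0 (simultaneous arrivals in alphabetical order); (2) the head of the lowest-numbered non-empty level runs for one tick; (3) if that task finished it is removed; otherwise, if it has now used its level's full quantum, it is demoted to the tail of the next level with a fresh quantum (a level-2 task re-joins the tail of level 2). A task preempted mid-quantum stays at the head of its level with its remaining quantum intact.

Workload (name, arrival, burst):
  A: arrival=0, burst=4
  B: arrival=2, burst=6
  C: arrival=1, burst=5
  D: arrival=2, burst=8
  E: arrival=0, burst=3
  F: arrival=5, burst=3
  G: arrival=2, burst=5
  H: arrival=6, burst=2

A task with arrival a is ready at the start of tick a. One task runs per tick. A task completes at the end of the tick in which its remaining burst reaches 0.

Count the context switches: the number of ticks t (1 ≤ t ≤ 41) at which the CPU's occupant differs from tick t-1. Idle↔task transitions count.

context switches = 12

t=0: L0/L1/L2 = AE/-/- → run A
t=1: L0/L1/L2 = AEC/-/- → run A
t=2: L0/L1/L2 = AECBDG/-/- → run A
t=3: L0/L1/L2 = AECBDG/-/- → run A
t=4: L0/L1/L2 = ECBDG/-/- → run E
t=5: L0/L1/L2 = ECBDGF/-/- → run E
t=6: L0/L1/L2 = ECBDGFH/-/- → run E
t=7: L0/L1/L2 = CBDGFH/-/- → run C
t=8: L0/L1/L2 = CBDGFH/-/- → run C
t=9: L0/L1/L2 = CBDGFH/-/- → run C
t=10: L0/L1/L2 = CBDGFH/-/- → run C
t=11: L0/L1/L2 = BDGFH/C/- → run B
t=12: L0/L1/L2 = BDGFH/C/- → run B
t=13: L0/L1/L2 = BDGFH/C/- → run B
t=14: L0/L1/L2 = BDGFH/C/- → run B
t=15: L0/L1/L2 = DGFH/CB/- → run D
t=16: L0/L1/L2 = DGFH/CB/- → run D
t=17: L0/L1/L2 = DGFH/CB/- → run D
t=18: L0/L1/L2 = DGFH/CB/- → run D
t=19: L0/L1/L2 = GFH/CBD/- → run G
t=20: L0/L1/L2 = GFH/CBD/- → run G
t=21: L0/L1/L2 = GFH/CBD/- → run G
t=22: L0/L1/L2 = GFH/CBD/- → run G
t=23: L0/L1/L2 = FH/CBDG/- → run F
t=24: L0/L1/L2 = FH/CBDG/- → run F
t=25: L0/L1/L2 = FH/CBDG/- → run F
t=26: L0/L1/L2 = H/CBDG/- → run H
t=27: L0/L1/L2 = H/CBDG/- → run H
t=28: L0/L1/L2 = -/CBDG/- → run C
t=29: L0/L1/L2 = -/BDG/- → run B
t=30: L0/L1/L2 = -/BDG/- → run B
t=31: L0/L1/L2 = -/DG/- → run D
t=32: L0/L1/L2 = -/DG/- → run D
t=33: L0/L1/L2 = -/DG/- → run D
t=34: L0/L1/L2 = -/DG/- → run D
t=35: L0/L1/L2 = -/G/- → run G
t=36: (idle)
t=37: (idle)
t=38: (idle)
t=39: (idle)
t=40: (idle)
t=41: (idle)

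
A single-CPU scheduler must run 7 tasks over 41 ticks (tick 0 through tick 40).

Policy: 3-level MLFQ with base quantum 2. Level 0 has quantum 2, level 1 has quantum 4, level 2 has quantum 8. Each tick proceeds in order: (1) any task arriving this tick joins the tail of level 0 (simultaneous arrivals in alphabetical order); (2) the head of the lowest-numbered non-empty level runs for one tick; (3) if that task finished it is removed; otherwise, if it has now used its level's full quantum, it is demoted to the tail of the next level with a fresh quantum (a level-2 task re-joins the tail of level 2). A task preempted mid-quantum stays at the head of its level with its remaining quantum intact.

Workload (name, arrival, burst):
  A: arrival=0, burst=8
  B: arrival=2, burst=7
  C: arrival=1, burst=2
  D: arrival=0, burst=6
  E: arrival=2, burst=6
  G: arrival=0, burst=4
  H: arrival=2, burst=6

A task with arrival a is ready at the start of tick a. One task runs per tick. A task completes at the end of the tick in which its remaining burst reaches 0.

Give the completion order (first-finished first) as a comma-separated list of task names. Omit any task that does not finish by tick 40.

t=0: L0/L1/L2 = ADG/-/- → run A
t=1: L0/L1/L2 = ADGC/-/- → run A
t=2: L0/L1/L2 = DGCBEH/A/- → run D
t=3: L0/L1/L2 = DGCBEH/A/- → run D
t=4: L0/L1/L2 = GCBEH/AD/- → run G
t=5: L0/L1/L2 = GCBEH/AD/- → run G
t=6: L0/L1/L2 = CBEH/ADG/- → run C
t=7: L0/L1/L2 = CBEH/ADG/- → run C
t=8: L0/L1/L2 = BEH/ADG/- → run B
t=9: L0/L1/L2 = BEH/ADG/- → run B
t=10: L0/L1/L2 = EH/ADGB/- → run E
t=11: L0/L1/L2 = EH/ADGB/- → run E
t=12: L0/L1/L2 = H/ADGBE/- → run H
t=13: L0/L1/L2 = H/ADGBE/- → run H
t=14: L0/L1/L2 = -/ADGBEH/- → run A
t=15: L0/L1/L2 = -/ADGBEH/- → run A
t=16: L0/L1/L2 = -/ADGBEH/- → run A
t=17: L0/L1/L2 = -/ADGBEH/- → run A
t=18: L0/L1/L2 = -/DGBEH/A → run D
t=19: L0/L1/L2 = -/DGBEH/A → run D
t=20: L0/L1/L2 = -/DGBEH/A → run D
t=21: L0/L1/L2 = -/DGBEH/A → run D
t=22: L0/L1/L2 = -/GBEH/A → run G
t=23: L0/L1/L2 = -/GBEH/A → run G
t=24: L0/L1/L2 = -/BEH/A → run B
t=25: L0/L1/L2 = -/BEH/A → run B
t=26: L0/L1/L2 = -/BEH/A → run B
t=27: L0/L1/L2 = -/BEH/A → run B
t=28: L0/L1/L2 = -/EH/AB → run E
t=29: L0/L1/L2 = -/EH/AB → run E
t=30: L0/L1/L2 = -/EH/AB → run E
t=31: L0/L1/L2 = -/EH/AB → run E
t=32: L0/L1/L2 = -/H/AB → run H
t=33: L0/L1/L2 = -/H/AB → run H
t=34: L0/L1/L2 = -/H/AB → run H
t=35: L0/L1/L2 = -/H/AB → run H
t=36: L0/L1/L2 = -/-/AB → run A
t=37: L0/L1/L2 = -/-/AB → run A
t=38: L0/L1/L2 = -/-/B → run B
t=39: (idle)
t=40: (idle)

completion order = C, D, G, E, H, A, B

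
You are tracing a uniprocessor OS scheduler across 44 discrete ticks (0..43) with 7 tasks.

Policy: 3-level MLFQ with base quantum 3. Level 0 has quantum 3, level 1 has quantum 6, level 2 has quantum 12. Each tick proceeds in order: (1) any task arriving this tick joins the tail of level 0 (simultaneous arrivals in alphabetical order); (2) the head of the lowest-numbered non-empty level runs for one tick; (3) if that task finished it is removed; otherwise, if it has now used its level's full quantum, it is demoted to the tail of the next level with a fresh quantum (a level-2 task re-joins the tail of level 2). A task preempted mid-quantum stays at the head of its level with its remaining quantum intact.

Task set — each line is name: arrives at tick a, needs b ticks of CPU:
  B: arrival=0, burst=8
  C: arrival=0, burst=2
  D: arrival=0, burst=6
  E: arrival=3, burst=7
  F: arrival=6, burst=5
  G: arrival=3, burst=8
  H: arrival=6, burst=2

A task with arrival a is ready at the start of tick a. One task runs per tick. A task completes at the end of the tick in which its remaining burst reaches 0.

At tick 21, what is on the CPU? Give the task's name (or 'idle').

running at tick 21 = B

t=0: L0/L1/L2 = BCD/-/- → run B
t=1: L0/L1/L2 = BCD/-/- → run B
t=2: L0/L1/L2 = BCD/-/- → run B
t=3: L0/L1/L2 = CDEG/B/- → run C
t=4: L0/L1/L2 = CDEG/B/- → run C
t=5: L0/L1/L2 = DEG/B/- → run D
t=6: L0/L1/L2 = DEGFH/B/- → run D
t=7: L0/L1/L2 = DEGFH/B/- → run D
t=8: L0/L1/L2 = EGFH/BD/- → run E
t=9: L0/L1/L2 = EGFH/BD/- → run E
t=10: L0/L1/L2 = EGFH/BD/- → run E
t=11: L0/L1/L2 = GFH/BDE/- → run G
t=12: L0/L1/L2 = GFH/BDE/- → run G
t=13: L0/L1/L2 = GFH/BDE/- → run G
t=14: L0/L1/L2 = FH/BDEG/- → run F
t=15: L0/L1/L2 = FH/BDEG/- → run F
t=16: L0/L1/L2 = FH/BDEG/- → run F
t=17: L0/L1/L2 = H/BDEGF/- → run H
t=18: L0/L1/L2 = H/BDEGF/- → run H
t=19: L0/L1/L2 = -/BDEGF/- → run B
t=20: L0/L1/L2 = -/BDEGF/- → run B
t=21: L0/L1/L2 = -/BDEGF/- → run B
t=22: L0/L1/L2 = -/BDEGF/- → run B
t=23: L0/L1/L2 = -/BDEGF/- → run B
t=24: L0/L1/L2 = -/DEGF/- → run D
t=25: L0/L1/L2 = -/DEGF/- → run D
t=26: L0/L1/L2 = -/DEGF/- → run D
t=27: L0/L1/L2 = -/EGF/- → run E
t=28: L0/L1/L2 = -/EGF/- → run E
t=29: L0/L1/L2 = -/EGF/- → run E
t=30: L0/L1/L2 = -/EGF/- → run E
t=31: L0/L1/L2 = -/GF/- → run G
t=32: L0/L1/L2 = -/GF/- → run G
t=33: L0/L1/L2 = -/GF/- → run G
t=34: L0/L1/L2 = -/GF/- → run G
t=35: L0/L1/L2 = -/GF/- → run G
t=36: L0/L1/L2 = -/F/- → run F
t=37: L0/L1/L2 = -/F/- → run F
t=38: (idle)
t=39: (idle)
t=40: (idle)
t=41: (idle)
t=42: (idle)
t=43: (idle)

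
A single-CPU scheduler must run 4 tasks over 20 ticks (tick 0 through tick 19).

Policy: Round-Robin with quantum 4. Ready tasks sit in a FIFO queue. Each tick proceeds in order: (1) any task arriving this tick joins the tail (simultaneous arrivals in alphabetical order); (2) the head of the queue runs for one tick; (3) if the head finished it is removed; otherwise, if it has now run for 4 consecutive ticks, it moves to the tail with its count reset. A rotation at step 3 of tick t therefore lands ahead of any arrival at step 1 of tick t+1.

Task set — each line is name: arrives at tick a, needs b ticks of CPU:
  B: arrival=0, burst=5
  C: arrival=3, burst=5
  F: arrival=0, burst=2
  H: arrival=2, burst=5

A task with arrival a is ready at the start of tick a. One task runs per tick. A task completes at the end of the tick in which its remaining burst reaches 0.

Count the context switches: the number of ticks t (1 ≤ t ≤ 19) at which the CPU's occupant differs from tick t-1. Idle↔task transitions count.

t=0: queue=[B,F] q_used=0 → run B
t=1: queue=[B,F] q_used=1 → run B
t=2: queue=[B,F,H] q_used=2 → run B
t=3: queue=[B,F,H,C] q_used=3 → run B
t=4: queue=[F,H,C,B] q_used=0 → run F
t=5: queue=[F,H,C,B] q_used=1 → run F
t=6: queue=[H,C,B] q_used=0 → run H
t=7: queue=[H,C,B] q_used=1 → run H
t=8: queue=[H,C,B] q_used=2 → run H
t=9: queue=[H,C,B] q_used=3 → run H
t=10: queue=[C,B,H] q_used=0 → run C
t=11: queue=[C,B,H] q_used=1 → run C
t=12: queue=[C,B,H] q_used=2 → run C
t=13: queue=[C,B,H] q_used=3 → run C
t=14: queue=[B,H,C] q_used=0 → run B
t=15: queue=[H,C] q_used=0 → run H
t=16: queue=[C] q_used=0 → run C
t=17: (idle)
t=18: (idle)
t=19: (idle)

context switches = 7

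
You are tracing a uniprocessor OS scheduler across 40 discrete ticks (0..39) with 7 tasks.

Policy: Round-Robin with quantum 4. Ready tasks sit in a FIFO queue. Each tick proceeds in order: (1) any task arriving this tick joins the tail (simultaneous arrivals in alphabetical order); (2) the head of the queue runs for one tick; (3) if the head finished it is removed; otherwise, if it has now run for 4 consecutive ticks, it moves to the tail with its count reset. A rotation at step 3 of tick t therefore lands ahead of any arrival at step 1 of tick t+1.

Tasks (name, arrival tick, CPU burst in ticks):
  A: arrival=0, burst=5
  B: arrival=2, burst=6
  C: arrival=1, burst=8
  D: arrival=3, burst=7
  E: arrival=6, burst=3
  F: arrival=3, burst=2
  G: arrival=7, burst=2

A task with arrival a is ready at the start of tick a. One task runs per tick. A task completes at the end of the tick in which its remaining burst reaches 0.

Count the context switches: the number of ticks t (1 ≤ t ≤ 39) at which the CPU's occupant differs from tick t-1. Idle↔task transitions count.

context switches = 11

t=0: queue=[A] q_used=0 → run A
t=1: queue=[A,C] q_used=1 → run A
t=2: queue=[A,C,B] q_used=2 → run A
t=3: queue=[A,C,B,D,F] q_used=3 → run A
t=4: queue=[C,B,D,F,A] q_used=0 → run C
t=5: queue=[C,B,D,F,A] q_used=1 → run C
t=6: queue=[C,B,D,F,A,E] q_used=2 → run C
t=7: queue=[C,B,D,F,A,E,G] q_used=3 → run C
t=8: queue=[B,D,F,A,E,G,C] q_used=0 → run B
t=9: queue=[B,D,F,A,E,G,C] q_used=1 → run B
t=10: queue=[B,D,F,A,E,G,C] q_used=2 → run B
t=11: queue=[B,D,F,A,E,G,C] q_used=3 → run B
t=12: queue=[D,F,A,E,G,C,B] q_used=0 → run D
t=13: queue=[D,F,A,E,G,C,B] q_used=1 → run D
t=14: queue=[D,F,A,E,G,C,B] q_used=2 → run D
t=15: queue=[D,F,A,E,G,C,B] q_used=3 → run D
t=16: queue=[F,A,E,G,C,B,D] q_used=0 → run F
t=17: queue=[F,A,E,G,C,B,D] q_used=1 → run F
t=18: queue=[A,E,G,C,B,D] q_used=0 → run A
t=19: queue=[E,G,C,B,D] q_used=0 → run E
t=20: queue=[E,G,C,B,D] q_used=1 → run E
t=21: queue=[E,G,C,B,D] q_used=2 → run E
t=22: queue=[G,C,B,D] q_used=0 → run G
t=23: queue=[G,C,B,D] q_used=1 → run G
t=24: queue=[C,B,D] q_used=0 → run C
t=25: queue=[C,B,D] q_used=1 → run C
t=26: queue=[C,B,D] q_used=2 → run C
t=27: queue=[C,B,D] q_used=3 → run C
t=28: queue=[B,D] q_used=0 → run B
t=29: queue=[B,D] q_used=1 → run B
t=30: queue=[D] q_used=0 → run D
t=31: queue=[D] q_used=1 → run D
t=32: queue=[D] q_used=2 → run D
t=33: (idle)
t=34: (idle)
t=35: (idle)
t=36: (idle)
t=37: (idle)
t=38: (idle)
t=39: (idle)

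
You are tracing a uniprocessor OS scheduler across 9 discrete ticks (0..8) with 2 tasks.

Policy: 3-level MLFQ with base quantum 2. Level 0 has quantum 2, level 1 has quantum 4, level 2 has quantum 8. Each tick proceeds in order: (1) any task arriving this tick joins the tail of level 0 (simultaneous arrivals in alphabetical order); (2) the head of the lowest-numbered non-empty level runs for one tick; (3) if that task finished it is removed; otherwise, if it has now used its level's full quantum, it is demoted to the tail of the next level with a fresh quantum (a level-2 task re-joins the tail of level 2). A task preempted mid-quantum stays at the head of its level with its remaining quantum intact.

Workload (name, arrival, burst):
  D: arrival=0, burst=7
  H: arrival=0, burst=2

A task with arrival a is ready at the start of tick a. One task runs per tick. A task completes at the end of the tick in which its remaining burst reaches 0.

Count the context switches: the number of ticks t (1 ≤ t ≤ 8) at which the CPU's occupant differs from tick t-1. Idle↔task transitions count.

context switches = 2

t=0: L0/L1/L2 = DH/-/- → run D
t=1: L0/L1/L2 = DH/-/- → run D
t=2: L0/L1/L2 = H/D/- → run H
t=3: L0/L1/L2 = H/D/- → run H
t=4: L0/L1/L2 = -/D/- → run D
t=5: L0/L1/L2 = -/D/- → run D
t=6: L0/L1/L2 = -/D/- → run D
t=7: L0/L1/L2 = -/D/- → run D
t=8: L0/L1/L2 = -/-/D → run D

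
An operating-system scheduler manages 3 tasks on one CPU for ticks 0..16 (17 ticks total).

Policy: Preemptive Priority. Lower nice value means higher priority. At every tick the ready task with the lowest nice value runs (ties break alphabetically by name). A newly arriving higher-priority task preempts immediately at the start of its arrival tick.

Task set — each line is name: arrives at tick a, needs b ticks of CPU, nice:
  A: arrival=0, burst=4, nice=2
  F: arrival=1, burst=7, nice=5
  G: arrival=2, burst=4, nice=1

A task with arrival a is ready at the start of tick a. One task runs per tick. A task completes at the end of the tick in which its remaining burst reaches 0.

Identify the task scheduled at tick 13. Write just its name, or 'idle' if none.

running at tick 13 = F

t=0: ready={A} → run A
t=1: ready={A,F} → run A
t=2: ready={A,F,G} → run G
t=3: ready={A,F,G} → run G
t=4: ready={A,F,G} → run G
t=5: ready={A,F,G} → run G
t=6: ready={A,F} → run A
t=7: ready={A,F} → run A
t=8: ready={F} → run F
t=9: ready={F} → run F
t=10: ready={F} → run F
t=11: ready={F} → run F
t=12: ready={F} → run F
t=13: ready={F} → run F
t=14: ready={F} → run F
t=15: (idle)
t=16: (idle)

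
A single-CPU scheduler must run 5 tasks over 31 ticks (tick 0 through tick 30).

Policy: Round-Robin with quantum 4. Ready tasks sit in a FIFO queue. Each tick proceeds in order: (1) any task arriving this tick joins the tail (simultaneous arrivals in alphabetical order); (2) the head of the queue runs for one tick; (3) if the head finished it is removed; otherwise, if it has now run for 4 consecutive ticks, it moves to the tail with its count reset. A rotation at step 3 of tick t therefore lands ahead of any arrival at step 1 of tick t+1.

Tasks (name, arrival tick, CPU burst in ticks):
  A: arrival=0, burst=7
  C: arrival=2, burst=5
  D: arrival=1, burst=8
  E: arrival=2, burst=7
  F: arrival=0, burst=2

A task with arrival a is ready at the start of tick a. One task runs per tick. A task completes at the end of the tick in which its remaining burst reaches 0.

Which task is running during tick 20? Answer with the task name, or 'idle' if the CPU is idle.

running at tick 20 = A

t=0: queue=[A,F] q_used=0 → run A
t=1: queue=[A,F,D] q_used=1 → run A
t=2: queue=[A,F,D,C,E] q_used=2 → run A
t=3: queue=[A,F,D,C,E] q_used=3 → run A
t=4: queue=[F,D,C,E,A] q_used=0 → run F
t=5: queue=[F,D,C,E,A] q_used=1 → run F
t=6: queue=[D,C,E,A] q_used=0 → run D
t=7: queue=[D,C,E,A] q_used=1 → run D
t=8: queue=[D,C,E,A] q_used=2 → run D
t=9: queue=[D,C,E,A] q_used=3 → run D
t=10: queue=[C,E,A,D] q_used=0 → run C
t=11: queue=[C,E,A,D] q_used=1 → run C
t=12: queue=[C,E,A,D] q_used=2 → run C
t=13: queue=[C,E,A,D] q_used=3 → run C
t=14: queue=[E,A,D,C] q_used=0 → run E
t=15: queue=[E,A,D,C] q_used=1 → run E
t=16: queue=[E,A,D,C] q_used=2 → run E
t=17: queue=[E,A,D,C] q_used=3 → run E
t=18: queue=[A,D,C,E] q_used=0 → run A
t=19: queue=[A,D,C,E] q_used=1 → run A
t=20: queue=[A,D,C,E] q_used=2 → run A
t=21: queue=[D,C,E] q_used=0 → run D
t=22: queue=[D,C,E] q_used=1 → run D
t=23: queue=[D,C,E] q_used=2 → run D
t=24: queue=[D,C,E] q_used=3 → run D
t=25: queue=[C,E] q_used=0 → run C
t=26: queue=[E] q_used=0 → run E
t=27: queue=[E] q_used=1 → run E
t=28: queue=[E] q_used=2 → run E
t=29: (idle)
t=30: (idle)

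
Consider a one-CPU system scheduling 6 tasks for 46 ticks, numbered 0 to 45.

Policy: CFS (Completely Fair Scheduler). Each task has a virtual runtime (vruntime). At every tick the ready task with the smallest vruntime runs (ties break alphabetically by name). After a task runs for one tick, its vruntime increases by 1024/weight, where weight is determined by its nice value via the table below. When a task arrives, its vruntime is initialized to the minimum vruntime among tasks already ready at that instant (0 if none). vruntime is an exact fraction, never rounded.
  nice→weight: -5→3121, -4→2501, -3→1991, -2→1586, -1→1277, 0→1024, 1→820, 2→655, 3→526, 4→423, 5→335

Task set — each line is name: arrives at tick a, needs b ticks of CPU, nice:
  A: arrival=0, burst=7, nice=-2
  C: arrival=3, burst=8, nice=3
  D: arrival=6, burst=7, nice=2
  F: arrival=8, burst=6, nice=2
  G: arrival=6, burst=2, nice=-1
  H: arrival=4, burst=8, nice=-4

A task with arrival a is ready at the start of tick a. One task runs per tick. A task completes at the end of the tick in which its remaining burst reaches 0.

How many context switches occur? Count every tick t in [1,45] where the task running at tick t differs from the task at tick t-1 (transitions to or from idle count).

context switches = 32

t=0: vr[A=0] → run A
t=1: vr[A=512/793] → run A
t=2: vr[A=1024/793] → run A
t=3: vr[A=1536/793 C=1536/793] → run A
t=4: vr[A=2048/793 C=1536/793 H=1536/793] → run C
t=5: vr[A=2048/793 C=809984/208559 H=1536/793] → run H
t=6: vr[A=2048/793 C=809984/208559 D=76288/32513 G=76288/32513 H=76288/32513] → run D
t=7: vr[A=2048/793 C=809984/208559 D=83261952/21296015 G=76288/32513 H=76288/32513] → run G
t=8: vr[A=2048/793 C=809984/208559 D=83261952/21296015 F=76288/32513 G=130713088/41519101 H=76288/32513] → run F
t=9: vr[A=2048/793 C=809984/208559 D=83261952/21296015 F=83261952/21296015 G=130713088/41519101 H=76288/32513] → run H
t=10: vr[A=2048/793 C=809984/208559 D=83261952/21296015 F=83261952/21296015 G=130713088/41519101 H=89600/32513] → run A
t=11: vr[A=2560/793 C=809984/208559 D=83261952/21296015 F=83261952/21296015 G=130713088/41519101 H=89600/32513] → run H
t=12: vr[A=2560/793 C=809984/208559 D=83261952/21296015 F=83261952/21296015 G=130713088/41519101 H=102912/32513] → run G
t=13: vr[A=2560/793 C=809984/208559 D=83261952/21296015 F=83261952/21296015 H=102912/32513] → run H
t=14: vr[A=2560/793 C=809984/208559 D=83261952/21296015 F=83261952/21296015 H=116224/32513] → run A
t=15: vr[A=3072/793 C=809984/208559 D=83261952/21296015 F=83261952/21296015 H=116224/32513] → run H
t=16: vr[A=3072/793 C=809984/208559 D=83261952/21296015 F=83261952/21296015 H=129536/32513] → run A
t=17: vr[C=809984/208559 D=83261952/21296015 F=83261952/21296015 H=129536/32513] → run C
t=18: vr[C=1216000/208559 D=83261952/21296015 F=83261952/21296015 H=129536/32513] → run D
t=19: vr[C=1216000/208559 D=116555264/21296015 F=83261952/21296015 H=129536/32513] → run F
t=20: vr[C=1216000/208559 D=116555264/21296015 F=116555264/21296015 H=129536/32513] → run H
t=21: vr[C=1216000/208559 D=116555264/21296015 F=116555264/21296015 H=142848/32513] → run H
t=22: vr[C=1216000/208559 D=116555264/21296015 F=116555264/21296015 H=2560/533] → run H
t=23: vr[C=1216000/208559 D=116555264/21296015 F=116555264/21296015] → run D
t=24: vr[C=1216000/208559 D=149848576/21296015 F=116555264/21296015] → run F
t=25: vr[C=1216000/208559 D=149848576/21296015 F=149848576/21296015] → run C
t=26: vr[C=1622016/208559 D=149848576/21296015 F=149848576/21296015] → run D
t=27: vr[C=1622016/208559 D=183141888/21296015 F=149848576/21296015] → run F
t=28: vr[C=1622016/208559 D=183141888/21296015 F=183141888/21296015] → run C
t=29: vr[C=2028032/208559 D=183141888/21296015 F=183141888/21296015] → run D
t=30: vr[C=2028032/208559 D=43287040/4259203 F=183141888/21296015] → run F
t=31: vr[C=2028032/208559 D=43287040/4259203 F=43287040/4259203] → run C
t=32: vr[C=2434048/208559 D=43287040/4259203 F=43287040/4259203] → run D
t=33: vr[C=2434048/208559 D=249728512/21296015 F=43287040/4259203] → run F
t=34: vr[C=2434048/208559 D=249728512/21296015] → run C
t=35: vr[C=2840064/208559 D=249728512/21296015] → run D
t=36: vr[C=2840064/208559] → run C
t=37: vr[C=3246080/208559] → run C
t=38: (idle)
t=39: (idle)
t=40: (idle)
t=41: (idle)
t=42: (idle)
t=43: (idle)
t=44: (idle)
t=45: (idle)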